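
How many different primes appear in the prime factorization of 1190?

4

1190 = 2 · 595
595 = 5 · 119
119 = 7 · 17
1190 = 2 · 5 · 7 · 17, which has 4 distinct prime factors.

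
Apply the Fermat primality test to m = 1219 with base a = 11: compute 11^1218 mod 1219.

11^1 ≡ 11 (mod 1219)
11^2 ≡ 11^2 = 121 ≡ 121 (mod 1219)
11^4 ≡ 121^2 = 14641 ≡ 13 (mod 1219)
11^8 ≡ 13^2 = 169 ≡ 169 (mod 1219)
11^16 ≡ 169^2 = 28561 ≡ 524 (mod 1219)
11^32 ≡ 524^2 = 274576 ≡ 301 (mod 1219)
11^64 ≡ 301^2 = 90601 ≡ 395 (mod 1219)
11^128 ≡ 395^2 = 156025 ≡ 1212 (mod 1219)
11^256 ≡ 1212^2 = 1468944 ≡ 49 (mod 1219)
11^512 ≡ 49^2 = 2401 ≡ 1182 (mod 1219)
11^1024 ≡ 1182^2 = 1397124 ≡ 150 (mod 1219)
1218 = 1024 + 128 + 64 + 2 in binary powers of 2.
So 11^1218 ≡ 150 · 1212 · 395 · 121 ≡ 261 (mod 1219).
Since 261 ≠ 1, base 11 is a Fermat witness: 1219 is composite.

261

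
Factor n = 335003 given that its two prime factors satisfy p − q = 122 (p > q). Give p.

643

Since p = q + 122, we have 335003 = q(q + 122), so q² + 122q − 335003 = 0.
Discriminant: 122² + 4·335003 = 14884 + 1340012 = 1354896; √1354896 = 1164.
q = (−122 + 1164)/2 = 521, and p = q + 122 = 643.
Check: 521 · 643 = 335003.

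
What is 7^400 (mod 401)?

7^1 ≡ 7 (mod 401)
7^2 ≡ 7^2 = 49 ≡ 49 (mod 401)
7^4 ≡ 49^2 = 2401 ≡ 396 (mod 401)
7^8 ≡ 396^2 = 156816 ≡ 25 (mod 401)
7^16 ≡ 25^2 = 625 ≡ 224 (mod 401)
7^32 ≡ 224^2 = 50176 ≡ 51 (mod 401)
7^64 ≡ 51^2 = 2601 ≡ 195 (mod 401)
7^128 ≡ 195^2 = 38025 ≡ 331 (mod 401)
7^256 ≡ 331^2 = 109561 ≡ 88 (mod 401)
400 = 256 + 128 + 16 in binary powers of 2.
So 7^400 ≡ 88 · 331 · 224 ≡ 1 (mod 401).
Since the result is 1, base 7 gives no evidence that 401 is composite.

1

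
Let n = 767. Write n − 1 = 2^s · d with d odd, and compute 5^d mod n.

767 − 1 = 766 = 2^1 · 383, so d = 383.
5^1 ≡ 5 (mod 767)
5^2 ≡ 5^2 = 25 ≡ 25 (mod 767)
5^4 ≡ 25^2 = 625 ≡ 625 (mod 767)
5^8 ≡ 625^2 = 390625 ≡ 222 (mod 767)
5^16 ≡ 222^2 = 49284 ≡ 196 (mod 767)
5^32 ≡ 196^2 = 38416 ≡ 66 (mod 767)
5^64 ≡ 66^2 = 4356 ≡ 521 (mod 767)
5^128 ≡ 521^2 = 271441 ≡ 690 (mod 767)
5^256 ≡ 690^2 = 476100 ≡ 560 (mod 767)
383 = 256 + 64 + 32 + 16 + 8 + 4 + 2 + 1 in binary powers of 2.
So 5^383 ≡ 560 · 521 · 66 · 196 · 222 · 625 · 25 · 5 ≡ 580 (mod 767).
Squaring chain: 580; never reaches −1, so base 5 is a Miller–Rabin witness that 767 is composite.

580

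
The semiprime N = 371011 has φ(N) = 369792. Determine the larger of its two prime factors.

643

φ(n) = (p−1)(q−1) = n − (p+q) + 1, so p + q = 371011 − 369792 + 1 = 1220.
p and q are the roots of t² − 1220t + 371011 = 0.
Discriminant: 1220² − 4·371011 = 1488400 − 1484044 = 4356; √4356 = 66.
q = (1220 − 66)/2 = 577, p = (1220 + 66)/2 = 643.
Check: 577 · 643 = 371011.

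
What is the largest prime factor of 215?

43

215 = 5 · 43
43 is prime.
So 215 = 5 · 43; the largest prime factor is 43.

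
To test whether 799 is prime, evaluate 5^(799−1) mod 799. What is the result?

440

5^1 ≡ 5 (mod 799)
5^2 ≡ 5^2 = 25 ≡ 25 (mod 799)
5^4 ≡ 25^2 = 625 ≡ 625 (mod 799)
5^8 ≡ 625^2 = 390625 ≡ 713 (mod 799)
5^16 ≡ 713^2 = 508369 ≡ 205 (mod 799)
5^32 ≡ 205^2 = 42025 ≡ 477 (mod 799)
5^64 ≡ 477^2 = 227529 ≡ 613 (mod 799)
5^128 ≡ 613^2 = 375769 ≡ 239 (mod 799)
5^256 ≡ 239^2 = 57121 ≡ 392 (mod 799)
5^512 ≡ 392^2 = 153664 ≡ 256 (mod 799)
798 = 512 + 256 + 16 + 8 + 4 + 2 in binary powers of 2.
So 5^798 ≡ 256 · 392 · 205 · 713 · 625 · 25 ≡ 440 (mod 799).
Since 440 ≠ 1, base 5 is a Fermat witness: 799 is composite.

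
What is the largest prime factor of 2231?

2231 = 23 · 97
97 is prime.
So 2231 = 23 · 97; the largest prime factor is 97.

97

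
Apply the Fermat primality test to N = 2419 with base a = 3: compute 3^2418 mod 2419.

501

3^1 ≡ 3 (mod 2419)
3^2 ≡ 3^2 = 9 ≡ 9 (mod 2419)
3^4 ≡ 9^2 = 81 ≡ 81 (mod 2419)
3^8 ≡ 81^2 = 6561 ≡ 1723 (mod 2419)
3^16 ≡ 1723^2 = 2968729 ≡ 616 (mod 2419)
3^32 ≡ 616^2 = 379456 ≡ 2092 (mod 2419)
3^64 ≡ 2092^2 = 4376464 ≡ 493 (mod 2419)
3^128 ≡ 493^2 = 243049 ≡ 1149 (mod 2419)
3^256 ≡ 1149^2 = 1320201 ≡ 1846 (mod 2419)
3^512 ≡ 1846^2 = 3407716 ≡ 1764 (mod 2419)
3^1024 ≡ 1764^2 = 3111696 ≡ 862 (mod 2419)
3^2048 ≡ 862^2 = 743044 ≡ 411 (mod 2419)
2418 = 2048 + 256 + 64 + 32 + 16 + 2 in binary powers of 2.
So 3^2418 ≡ 411 · 1846 · 493 · 2092 · 616 · 9 ≡ 501 (mod 2419).
Since 501 ≠ 1, base 3 is a Fermat witness: 2419 is composite.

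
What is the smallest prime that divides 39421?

39421 is odd.
Digit sum 19, not divisible by 3.
Ends in 1: not divisible by 5.
7: 39421 = 7·5631 + 4
11: 39421 = 11·3583 + 8
13: 39421 = 13·3032 + 5
17: 39421 = 17·2318 + 15
19: 39421 = 19·2074 + 15
23: 39421 = 23·1713 + 22
29: 39421 = 29·1359 + 10
31: 39421 = 31·1271 + 20
37: 39421 = 37·1065 + 16
41: 39421 = 41·961 + 20
43: 39421 = 43·916 + 33
47: 39421 = 47·838 + 35
53: 39421 = 53·743 + 42
59: 39421 = 59·668 + 9
61: 39421 = 61·646 + 15
67: 39421 = 67·588 + 25
71: 39421 = 71·555 + 16
73: 39421 = 73·540 + 1
79: 39421 = 79·499

79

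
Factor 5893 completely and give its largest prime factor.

5893 = 71 · 83
83 is prime.
So 5893 = 71 · 83; the largest prime factor is 83.

83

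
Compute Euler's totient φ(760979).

Factor: 760979 = 37 · 131 · 157.
φ(760979) = (37−1) · (131−1) · (157−1) = 36 · 130 · 156 = 730080.

730080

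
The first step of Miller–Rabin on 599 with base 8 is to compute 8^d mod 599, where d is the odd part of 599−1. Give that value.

1

599 − 1 = 598 = 2^1 · 299, so d = 299.
8^1 ≡ 8 (mod 599)
8^2 ≡ 8^2 = 64 ≡ 64 (mod 599)
8^4 ≡ 64^2 = 4096 ≡ 502 (mod 599)
8^8 ≡ 502^2 = 252004 ≡ 424 (mod 599)
8^16 ≡ 424^2 = 179776 ≡ 76 (mod 599)
8^32 ≡ 76^2 = 5776 ≡ 385 (mod 599)
8^64 ≡ 385^2 = 148225 ≡ 272 (mod 599)
8^128 ≡ 272^2 = 73984 ≡ 307 (mod 599)
8^256 ≡ 307^2 = 94249 ≡ 206 (mod 599)
299 = 256 + 32 + 8 + 2 + 1 in binary powers of 2.
So 8^299 ≡ 206 · 385 · 424 · 64 · 8 ≡ 1 (mod 599).
Since 8^d ≡ 1 (mod 599), base 8 does not prove 599 composite.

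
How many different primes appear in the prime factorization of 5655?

5655 = 3 · 1885
1885 = 5 · 377
377 = 13 · 29
5655 = 3 · 5 · 13 · 29, which has 4 distinct prime factors.

4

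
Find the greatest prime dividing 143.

13

143 = 11 · 13
13 is prime.
So 143 = 11 · 13; the largest prime factor is 13.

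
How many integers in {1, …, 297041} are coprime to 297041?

275200

Factor: 297041 = 17 · 101 · 173.
φ(297041) = (17−1) · (101−1) · (173−1) = 16 · 100 · 172 = 275200.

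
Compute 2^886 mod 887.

2^1 ≡ 2 (mod 887)
2^2 ≡ 2^2 = 4 ≡ 4 (mod 887)
2^4 ≡ 4^2 = 16 ≡ 16 (mod 887)
2^8 ≡ 16^2 = 256 ≡ 256 (mod 887)
2^16 ≡ 256^2 = 65536 ≡ 785 (mod 887)
2^32 ≡ 785^2 = 616225 ≡ 647 (mod 887)
2^64 ≡ 647^2 = 418609 ≡ 832 (mod 887)
2^128 ≡ 832^2 = 692224 ≡ 364 (mod 887)
2^256 ≡ 364^2 = 132496 ≡ 333 (mod 887)
2^512 ≡ 333^2 = 110889 ≡ 14 (mod 887)
886 = 512 + 256 + 64 + 32 + 16 + 4 + 2 in binary powers of 2.
So 2^886 ≡ 14 · 333 · 832 · 647 · 785 · 16 · 4 ≡ 1 (mod 887).
Since the result is 1, base 2 gives no evidence that 887 is composite.

1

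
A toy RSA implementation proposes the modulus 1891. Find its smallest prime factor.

31

1891 is odd.
Digit sum 19, not divisible by 3.
Ends in 1: not divisible by 5.
7: 1891 = 7·270 + 1
11: 1891 = 11·171 + 10
13: 1891 = 13·145 + 6
17: 1891 = 17·111 + 4
19: 1891 = 19·99 + 10
23: 1891 = 23·82 + 5
29: 1891 = 29·65 + 6
31: 1891 = 31·61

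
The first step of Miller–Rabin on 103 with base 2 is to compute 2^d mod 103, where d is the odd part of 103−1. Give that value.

103 − 1 = 102 = 2^1 · 51, so d = 51.
2^1 ≡ 2 (mod 103)
2^2 ≡ 2^2 = 4 ≡ 4 (mod 103)
2^4 ≡ 4^2 = 16 ≡ 16 (mod 103)
2^8 ≡ 16^2 = 256 ≡ 50 (mod 103)
2^16 ≡ 50^2 = 2500 ≡ 28 (mod 103)
2^32 ≡ 28^2 = 784 ≡ 63 (mod 103)
51 = 32 + 16 + 2 + 1 in binary powers of 2.
So 2^51 ≡ 63 · 28 · 4 · 2 ≡ 1 (mod 103).
Since 2^d ≡ 1 (mod 103), base 2 does not prove 103 composite.

1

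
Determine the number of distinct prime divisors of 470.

3

470 = 2 · 235
235 = 5 · 47
470 = 2 · 5 · 47, which has 3 distinct prime factors.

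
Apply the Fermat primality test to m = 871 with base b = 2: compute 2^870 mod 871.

2^1 ≡ 2 (mod 871)
2^2 ≡ 2^2 = 4 ≡ 4 (mod 871)
2^4 ≡ 4^2 = 16 ≡ 16 (mod 871)
2^8 ≡ 16^2 = 256 ≡ 256 (mod 871)
2^16 ≡ 256^2 = 65536 ≡ 211 (mod 871)
2^32 ≡ 211^2 = 44521 ≡ 100 (mod 871)
2^64 ≡ 100^2 = 10000 ≡ 419 (mod 871)
2^128 ≡ 419^2 = 175561 ≡ 490 (mod 871)
2^256 ≡ 490^2 = 240100 ≡ 575 (mod 871)
2^512 ≡ 575^2 = 330625 ≡ 516 (mod 871)
870 = 512 + 256 + 64 + 32 + 4 + 2 in binary powers of 2.
So 2^870 ≡ 516 · 575 · 419 · 100 · 16 · 4 ≡ 545 (mod 871).
Since 545 ≠ 1, base 2 is a Fermat witness: 871 is composite.

545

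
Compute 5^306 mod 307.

1

5^1 ≡ 5 (mod 307)
5^2 ≡ 5^2 = 25 ≡ 25 (mod 307)
5^4 ≡ 25^2 = 625 ≡ 11 (mod 307)
5^8 ≡ 11^2 = 121 ≡ 121 (mod 307)
5^16 ≡ 121^2 = 14641 ≡ 212 (mod 307)
5^32 ≡ 212^2 = 44944 ≡ 122 (mod 307)
5^64 ≡ 122^2 = 14884 ≡ 148 (mod 307)
5^128 ≡ 148^2 = 21904 ≡ 107 (mod 307)
5^256 ≡ 107^2 = 11449 ≡ 90 (mod 307)
306 = 256 + 32 + 16 + 2 in binary powers of 2.
So 5^306 ≡ 90 · 122 · 212 · 25 ≡ 1 (mod 307).
Since the result is 1, base 5 gives no evidence that 307 is composite.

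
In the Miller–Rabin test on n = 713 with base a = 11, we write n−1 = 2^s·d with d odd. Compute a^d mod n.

713 − 1 = 712 = 2^3 · 89, so d = 89.
11^1 ≡ 11 (mod 713)
11^2 ≡ 11^2 = 121 ≡ 121 (mod 713)
11^4 ≡ 121^2 = 14641 ≡ 381 (mod 713)
11^8 ≡ 381^2 = 145161 ≡ 422 (mod 713)
11^16 ≡ 422^2 = 178084 ≡ 547 (mod 713)
11^32 ≡ 547^2 = 299209 ≡ 462 (mod 713)
11^64 ≡ 462^2 = 213444 ≡ 257 (mod 713)
89 = 64 + 16 + 8 + 1 in binary powers of 2.
So 11^89 ≡ 257 · 547 · 422 · 11 ≡ 172 (mod 713).
Squaring chain: 172 → 351 → 565; never reaches −1, so base 11 is a Miller–Rabin witness that 713 is composite.

172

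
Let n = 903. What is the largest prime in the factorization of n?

43

903 = 3 · 301
301 = 7 · 43
43 is prime.
So 903 = 3 · 7 · 43; the largest prime factor is 43.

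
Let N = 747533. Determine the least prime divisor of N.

747533 is odd.
Digit sum 29, not divisible by 3.
Ends in 3: not divisible by 5.
7: 747533 = 7·106790 + 3
11: 747533 = 11·67957 + 6
13: 747533 = 13·57502 + 7
17: 747533 = 17·43972 + 9
19: 747533 = 19·39343 + 16
23: 747533 = 23·32501 + 10
29: 747533 = 29·25777

29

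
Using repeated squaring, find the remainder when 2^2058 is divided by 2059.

2^1 ≡ 2 (mod 2059)
2^2 ≡ 2^2 = 4 ≡ 4 (mod 2059)
2^4 ≡ 4^2 = 16 ≡ 16 (mod 2059)
2^8 ≡ 16^2 = 256 ≡ 256 (mod 2059)
2^16 ≡ 256^2 = 65536 ≡ 1707 (mod 2059)
2^32 ≡ 1707^2 = 2913849 ≡ 364 (mod 2059)
2^64 ≡ 364^2 = 132496 ≡ 720 (mod 2059)
2^128 ≡ 720^2 = 518400 ≡ 1591 (mod 2059)
2^256 ≡ 1591^2 = 2531281 ≡ 770 (mod 2059)
2^512 ≡ 770^2 = 592900 ≡ 1967 (mod 2059)
2^1024 ≡ 1967^2 = 3869089 ≡ 228 (mod 2059)
2^2048 ≡ 228^2 = 51984 ≡ 509 (mod 2059)
2058 = 2048 + 8 + 2 in binary powers of 2.
So 2^2058 ≡ 509 · 256 · 4 ≡ 289 (mod 2059).
Since 289 ≠ 1, base 2 is a Fermat witness: 2059 is composite.

289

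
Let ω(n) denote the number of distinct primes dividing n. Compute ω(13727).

3

13727 = 7 · 1961
1961 = 37 · 53
13727 = 7 · 37 · 53, which has 3 distinct prime factors.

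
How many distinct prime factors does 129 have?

129 = 3 · 43
129 = 3 · 43, which has 2 distinct prime factors.

2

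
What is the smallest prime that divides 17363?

17363 is odd.
Digit sum 20, not divisible by 3.
Ends in 3: not divisible by 5.
7: 17363 = 7·2480 + 3
11: 17363 = 11·1578 + 5
13: 17363 = 13·1335 + 8
17: 17363 = 17·1021 + 6
19: 17363 = 19·913 + 16
23: 17363 = 23·754 + 21
29: 17363 = 29·598 + 21
31: 17363 = 31·560 + 3
37: 17363 = 37·469 + 10
41: 17363 = 41·423 + 20
43: 17363 = 43·403 + 34
47: 17363 = 47·369 + 20
53: 17363 = 53·327 + 32
59: 17363 = 59·294 + 17
61: 17363 = 61·284 + 39
67: 17363 = 67·259 + 10
71: 17363 = 71·244 + 39
73: 17363 = 73·237 + 62
79: 17363 = 79·219 + 62
83: 17363 = 83·209 + 16
89: 17363 = 89·195 + 8
97: 17363 = 97·179

97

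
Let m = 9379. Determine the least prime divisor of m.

9379 is odd.
Digit sum 28, not divisible by 3.
Ends in 9: not divisible by 5.
7: 9379 = 7·1339 + 6
11: 9379 = 11·852 + 7
13: 9379 = 13·721 + 6
17: 9379 = 17·551 + 12
19: 9379 = 19·493 + 12
23: 9379 = 23·407 + 18
29: 9379 = 29·323 + 12
31: 9379 = 31·302 + 17
37: 9379 = 37·253 + 18
41: 9379 = 41·228 + 31
43: 9379 = 43·218 + 5
47: 9379 = 47·199 + 26
53: 9379 = 53·176 + 51
59: 9379 = 59·158 + 57
61: 9379 = 61·153 + 46
67: 9379 = 67·139 + 66
71: 9379 = 71·132 + 7
73: 9379 = 73·128 + 35
79: 9379 = 79·118 + 57
83: 9379 = 83·113

83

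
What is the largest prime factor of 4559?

4559 = 47 · 97
97 is prime.
So 4559 = 47 · 97; the largest prime factor is 97.

97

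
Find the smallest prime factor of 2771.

2771 is odd.
Digit sum 17, not divisible by 3.
Ends in 1: not divisible by 5.
7: 2771 = 7·395 + 6
11: 2771 = 11·251 + 10
13: 2771 = 13·213 + 2
17: 2771 = 17·163

17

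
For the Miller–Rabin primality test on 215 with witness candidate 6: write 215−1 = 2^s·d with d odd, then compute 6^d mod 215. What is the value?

36

215 − 1 = 214 = 2^1 · 107, so d = 107.
6^1 ≡ 6 (mod 215)
6^2 ≡ 6^2 = 36 ≡ 36 (mod 215)
6^4 ≡ 36^2 = 1296 ≡ 6 (mod 215)
6^8 ≡ 6^2 = 36 ≡ 36 (mod 215)
6^16 ≡ 36^2 = 1296 ≡ 6 (mod 215)
6^32 ≡ 6^2 = 36 ≡ 36 (mod 215)
6^64 ≡ 36^2 = 1296 ≡ 6 (mod 215)
107 = 64 + 32 + 8 + 2 + 1 in binary powers of 2.
So 6^107 ≡ 6 · 36 · 36 · 36 · 6 ≡ 36 (mod 215).
Squaring chain: 36; never reaches −1, so base 6 is a Miller–Rabin witness that 215 is composite.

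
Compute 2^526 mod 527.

64

2^1 ≡ 2 (mod 527)
2^2 ≡ 2^2 = 4 ≡ 4 (mod 527)
2^4 ≡ 4^2 = 16 ≡ 16 (mod 527)
2^8 ≡ 16^2 = 256 ≡ 256 (mod 527)
2^16 ≡ 256^2 = 65536 ≡ 188 (mod 527)
2^32 ≡ 188^2 = 35344 ≡ 35 (mod 527)
2^64 ≡ 35^2 = 1225 ≡ 171 (mod 527)
2^128 ≡ 171^2 = 29241 ≡ 256 (mod 527)
2^256 ≡ 256^2 = 65536 ≡ 188 (mod 527)
2^512 ≡ 188^2 = 35344 ≡ 35 (mod 527)
526 = 512 + 8 + 4 + 2 in binary powers of 2.
So 2^526 ≡ 35 · 256 · 16 · 4 ≡ 64 (mod 527).
Since 64 ≠ 1, base 2 is a Fermat witness: 527 is composite.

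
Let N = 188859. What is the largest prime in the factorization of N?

97

188859 = 3 · 62953
62953 = 11 · 5723
5723 = 59 · 97
97 is prime.
So 188859 = 3 · 11 · 59 · 97; the largest prime factor is 97.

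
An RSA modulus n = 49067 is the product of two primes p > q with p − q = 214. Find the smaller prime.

139

Since p = q + 214, we have 49067 = q(q + 214), so q² + 214q − 49067 = 0.
Discriminant: 214² + 4·49067 = 45796 + 196268 = 242064; √242064 = 492.
q = (−214 + 492)/2 = 139, and p = q + 214 = 353.
Check: 139 · 353 = 49067.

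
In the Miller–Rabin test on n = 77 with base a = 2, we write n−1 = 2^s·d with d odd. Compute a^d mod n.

72

77 − 1 = 76 = 2^2 · 19, so d = 19.
2^1 ≡ 2 (mod 77)
2^2 ≡ 2^2 = 4 ≡ 4 (mod 77)
2^4 ≡ 4^2 = 16 ≡ 16 (mod 77)
2^8 ≡ 16^2 = 256 ≡ 25 (mod 77)
2^16 ≡ 25^2 = 625 ≡ 9 (mod 77)
19 = 16 + 2 + 1 in binary powers of 2.
So 2^19 ≡ 9 · 4 · 2 ≡ 72 (mod 77).
Squaring chain: 72 → 25; never reaches −1, so base 2 is a Miller–Rabin witness that 77 is composite.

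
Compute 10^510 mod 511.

484

10^1 ≡ 10 (mod 511)
10^2 ≡ 10^2 = 100 ≡ 100 (mod 511)
10^4 ≡ 100^2 = 10000 ≡ 291 (mod 511)
10^8 ≡ 291^2 = 84681 ≡ 366 (mod 511)
10^16 ≡ 366^2 = 133956 ≡ 74 (mod 511)
10^32 ≡ 74^2 = 5476 ≡ 366 (mod 511)
10^64 ≡ 366^2 = 133956 ≡ 74 (mod 511)
10^128 ≡ 74^2 = 5476 ≡ 366 (mod 511)
10^256 ≡ 366^2 = 133956 ≡ 74 (mod 511)
510 = 256 + 128 + 64 + 32 + 16 + 8 + 4 + 2 in binary powers of 2.
So 10^510 ≡ 74 · 366 · 74 · 366 · 74 · 366 · 291 · 100 ≡ 484 (mod 511).
Since 484 ≠ 1, base 10 is a Fermat witness: 511 is composite.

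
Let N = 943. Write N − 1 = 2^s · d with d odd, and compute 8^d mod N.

943 − 1 = 942 = 2^1 · 471, so d = 471.
8^1 ≡ 8 (mod 943)
8^2 ≡ 8^2 = 64 ≡ 64 (mod 943)
8^4 ≡ 64^2 = 4096 ≡ 324 (mod 943)
8^8 ≡ 324^2 = 104976 ≡ 303 (mod 943)
8^16 ≡ 303^2 = 91809 ≡ 338 (mod 943)
8^32 ≡ 338^2 = 114244 ≡ 141 (mod 943)
8^64 ≡ 141^2 = 19881 ≡ 78 (mod 943)
8^128 ≡ 78^2 = 6084 ≡ 426 (mod 943)
8^256 ≡ 426^2 = 181476 ≡ 420 (mod 943)
471 = 256 + 128 + 64 + 16 + 4 + 2 + 1 in binary powers of 2.
So 8^471 ≡ 420 · 426 · 78 · 338 · 324 · 64 · 8 ≡ 607 (mod 943).
Squaring chain: 607; never reaches −1, so base 8 is a Miller–Rabin witness that 943 is composite.

607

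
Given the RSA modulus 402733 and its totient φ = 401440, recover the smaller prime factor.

521

φ(n) = (p−1)(q−1) = n − (p+q) + 1, so p + q = 402733 − 401440 + 1 = 1294.
p and q are the roots of t² − 1294t + 402733 = 0.
Discriminant: 1294² − 4·402733 = 1674436 − 1610932 = 63504; √63504 = 252.
q = (1294 − 252)/2 = 521, p = (1294 + 252)/2 = 773.
Check: 521 · 773 = 402733.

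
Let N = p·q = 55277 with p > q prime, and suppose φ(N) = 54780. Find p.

φ(n) = (p−1)(q−1) = n − (p+q) + 1, so p + q = 55277 − 54780 + 1 = 498.
p and q are the roots of t² − 498t + 55277 = 0.
Discriminant: 498² − 4·55277 = 248004 − 221108 = 26896; √26896 = 164.
q = (498 − 164)/2 = 167, p = (498 + 164)/2 = 331.
Check: 167 · 331 = 55277.

331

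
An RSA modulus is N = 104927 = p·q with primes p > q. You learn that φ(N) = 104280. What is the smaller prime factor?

317

φ(n) = (p−1)(q−1) = n − (p+q) + 1, so p + q = 104927 − 104280 + 1 = 648.
p and q are the roots of t² − 648t + 104927 = 0.
Discriminant: 648² − 4·104927 = 419904 − 419708 = 196; √196 = 14.
q = (648 − 14)/2 = 317, p = (648 + 14)/2 = 331.
Check: 317 · 331 = 104927.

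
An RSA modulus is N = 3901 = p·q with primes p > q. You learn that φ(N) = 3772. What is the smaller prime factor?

47

φ(n) = (p−1)(q−1) = n − (p+q) + 1, so p + q = 3901 − 3772 + 1 = 130.
p and q are the roots of t² − 130t + 3901 = 0.
Discriminant: 130² − 4·3901 = 16900 − 15604 = 1296; √1296 = 36.
q = (130 − 36)/2 = 47, p = (130 + 36)/2 = 83.
Check: 47 · 83 = 3901.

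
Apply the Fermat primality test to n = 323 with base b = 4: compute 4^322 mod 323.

4^1 ≡ 4 (mod 323)
4^2 ≡ 4^2 = 16 ≡ 16 (mod 323)
4^4 ≡ 16^2 = 256 ≡ 256 (mod 323)
4^8 ≡ 256^2 = 65536 ≡ 290 (mod 323)
4^16 ≡ 290^2 = 84100 ≡ 120 (mod 323)
4^32 ≡ 120^2 = 14400 ≡ 188 (mod 323)
4^64 ≡ 188^2 = 35344 ≡ 137 (mod 323)
4^128 ≡ 137^2 = 18769 ≡ 35 (mod 323)
4^256 ≡ 35^2 = 1225 ≡ 256 (mod 323)
322 = 256 + 64 + 2 in binary powers of 2.
So 4^322 ≡ 256 · 137 · 16 ≡ 101 (mod 323).
Since 101 ≠ 1, base 4 is a Fermat witness: 323 is composite.

101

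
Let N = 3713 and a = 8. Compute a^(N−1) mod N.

3494

8^1 ≡ 8 (mod 3713)
8^2 ≡ 8^2 = 64 ≡ 64 (mod 3713)
8^4 ≡ 64^2 = 4096 ≡ 383 (mod 3713)
8^8 ≡ 383^2 = 146689 ≡ 1882 (mod 3713)
8^16 ≡ 1882^2 = 3541924 ≡ 3435 (mod 3713)
8^32 ≡ 3435^2 = 11799225 ≡ 3024 (mod 3713)
8^64 ≡ 3024^2 = 9144576 ≡ 3170 (mod 3713)
8^128 ≡ 3170^2 = 10048900 ≡ 1522 (mod 3713)
8^256 ≡ 1522^2 = 2316484 ≡ 3285 (mod 3713)
8^512 ≡ 3285^2 = 10791225 ≡ 1247 (mod 3713)
8^1024 ≡ 1247^2 = 1555009 ≡ 2975 (mod 3713)
8^2048 ≡ 2975^2 = 8850625 ≡ 2546 (mod 3713)
3712 = 2048 + 1024 + 512 + 128 in binary powers of 2.
So 8^3712 ≡ 2546 · 2975 · 1247 · 1522 ≡ 3494 (mod 3713).
Since 3494 ≠ 1, base 8 is a Fermat witness: 3713 is composite.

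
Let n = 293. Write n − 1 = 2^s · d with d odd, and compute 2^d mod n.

138

293 − 1 = 292 = 2^2 · 73, so d = 73.
2^1 ≡ 2 (mod 293)
2^2 ≡ 2^2 = 4 ≡ 4 (mod 293)
2^4 ≡ 4^2 = 16 ≡ 16 (mod 293)
2^8 ≡ 16^2 = 256 ≡ 256 (mod 293)
2^16 ≡ 256^2 = 65536 ≡ 197 (mod 293)
2^32 ≡ 197^2 = 38809 ≡ 133 (mod 293)
2^64 ≡ 133^2 = 17689 ≡ 109 (mod 293)
73 = 64 + 8 + 1 in binary powers of 2.
So 2^73 ≡ 109 · 256 · 2 ≡ 138 (mod 293).
Squaring chain: 138 → 292; reaches −1, so base 2 does not prove 293 composite.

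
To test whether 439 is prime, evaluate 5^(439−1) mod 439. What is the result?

1

5^1 ≡ 5 (mod 439)
5^2 ≡ 5^2 = 25 ≡ 25 (mod 439)
5^4 ≡ 25^2 = 625 ≡ 186 (mod 439)
5^8 ≡ 186^2 = 34596 ≡ 354 (mod 439)
5^16 ≡ 354^2 = 125316 ≡ 201 (mod 439)
5^32 ≡ 201^2 = 40401 ≡ 13 (mod 439)
5^64 ≡ 13^2 = 169 ≡ 169 (mod 439)
5^128 ≡ 169^2 = 28561 ≡ 26 (mod 439)
5^256 ≡ 26^2 = 676 ≡ 237 (mod 439)
438 = 256 + 128 + 32 + 16 + 4 + 2 in binary powers of 2.
So 5^438 ≡ 237 · 26 · 13 · 201 · 186 · 25 ≡ 1 (mod 439).
Since the result is 1, base 5 gives no evidence that 439 is composite.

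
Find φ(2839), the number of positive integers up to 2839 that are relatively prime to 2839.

2656

Factor: 2839 = 17 · 167.
φ(2839) = (17−1) · (167−1) = 16 · 166 = 2656.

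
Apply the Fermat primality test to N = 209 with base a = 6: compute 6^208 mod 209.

6^1 ≡ 6 (mod 209)
6^2 ≡ 6^2 = 36 ≡ 36 (mod 209)
6^4 ≡ 36^2 = 1296 ≡ 42 (mod 209)
6^8 ≡ 42^2 = 1764 ≡ 92 (mod 209)
6^16 ≡ 92^2 = 8464 ≡ 104 (mod 209)
6^32 ≡ 104^2 = 10816 ≡ 157 (mod 209)
6^64 ≡ 157^2 = 24649 ≡ 196 (mod 209)
6^128 ≡ 196^2 = 38416 ≡ 169 (mod 209)
208 = 128 + 64 + 16 in binary powers of 2.
So 6^208 ≡ 169 · 196 · 104 ≡ 158 (mod 209).
Since 158 ≠ 1, base 6 is a Fermat witness: 209 is composite.

158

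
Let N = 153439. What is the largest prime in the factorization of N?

37

153439 = 11 · 13949
13949 = 13 · 1073
1073 = 29 · 37
37 is prime.
So 153439 = 11 · 13 · 29 · 37; the largest prime factor is 37.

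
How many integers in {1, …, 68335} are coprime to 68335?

53664

Factor: 68335 = 5 · 79 · 173.
φ(68335) = (5−1) · (79−1) · (173−1) = 4 · 78 · 172 = 53664.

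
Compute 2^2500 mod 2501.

1477

2^1 ≡ 2 (mod 2501)
2^2 ≡ 2^2 = 4 ≡ 4 (mod 2501)
2^4 ≡ 4^2 = 16 ≡ 16 (mod 2501)
2^8 ≡ 16^2 = 256 ≡ 256 (mod 2501)
2^16 ≡ 256^2 = 65536 ≡ 510 (mod 2501)
2^32 ≡ 510^2 = 260100 ≡ 2497 (mod 2501)
2^64 ≡ 2497^2 = 6235009 ≡ 16 (mod 2501)
2^128 ≡ 16^2 = 256 ≡ 256 (mod 2501)
2^256 ≡ 256^2 = 65536 ≡ 510 (mod 2501)
2^512 ≡ 510^2 = 260100 ≡ 2497 (mod 2501)
2^1024 ≡ 2497^2 = 6235009 ≡ 16 (mod 2501)
2^2048 ≡ 16^2 = 256 ≡ 256 (mod 2501)
2500 = 2048 + 256 + 128 + 64 + 4 in binary powers of 2.
So 2^2500 ≡ 256 · 510 · 256 · 16 · 16 ≡ 1477 (mod 2501).
Since 1477 ≠ 1, base 2 is a Fermat witness: 2501 is composite.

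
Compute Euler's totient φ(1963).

Factor: 1963 = 13 · 151.
φ(1963) = (13−1) · (151−1) = 12 · 150 = 1800.

1800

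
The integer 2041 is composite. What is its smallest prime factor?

2041 is odd.
Digit sum 7, not divisible by 3.
Ends in 1: not divisible by 5.
7: 2041 = 7·291 + 4
11: 2041 = 11·185 + 6
13: 2041 = 13·157

13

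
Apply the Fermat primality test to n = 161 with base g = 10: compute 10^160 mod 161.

144

10^1 ≡ 10 (mod 161)
10^2 ≡ 10^2 = 100 ≡ 100 (mod 161)
10^4 ≡ 100^2 = 10000 ≡ 18 (mod 161)
10^8 ≡ 18^2 = 324 ≡ 2 (mod 161)
10^16 ≡ 2^2 = 4 ≡ 4 (mod 161)
10^32 ≡ 4^2 = 16 ≡ 16 (mod 161)
10^64 ≡ 16^2 = 256 ≡ 95 (mod 161)
10^128 ≡ 95^2 = 9025 ≡ 9 (mod 161)
160 = 128 + 32 in binary powers of 2.
So 10^160 ≡ 9 · 16 ≡ 144 (mod 161).
Since 144 ≠ 1, base 10 is a Fermat witness: 161 is composite.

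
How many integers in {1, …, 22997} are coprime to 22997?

20160

Factor: 22997 = 13 · 29 · 61.
φ(22997) = (13−1) · (29−1) · (61−1) = 12 · 28 · 60 = 20160.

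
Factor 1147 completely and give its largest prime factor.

1147 = 31 · 37
37 is prime.
So 1147 = 31 · 37; the largest prime factor is 37.

37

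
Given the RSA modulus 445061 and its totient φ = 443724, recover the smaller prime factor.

619

φ(n) = (p−1)(q−1) = n − (p+q) + 1, so p + q = 445061 − 443724 + 1 = 1338.
p and q are the roots of t² − 1338t + 445061 = 0.
Discriminant: 1338² − 4·445061 = 1790244 − 1780244 = 10000; √10000 = 100.
q = (1338 − 100)/2 = 619, p = (1338 + 100)/2 = 719.
Check: 619 · 719 = 445061.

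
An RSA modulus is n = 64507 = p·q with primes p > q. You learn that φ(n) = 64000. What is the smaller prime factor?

φ(n) = (p−1)(q−1) = n − (p+q) + 1, so p + q = 64507 − 64000 + 1 = 508.
p and q are the roots of t² − 508t + 64507 = 0.
Discriminant: 508² − 4·64507 = 258064 − 258028 = 36; √36 = 6.
q = (508 − 6)/2 = 251, p = (508 + 6)/2 = 257.
Check: 251 · 257 = 64507.

251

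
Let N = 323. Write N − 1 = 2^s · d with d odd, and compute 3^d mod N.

323 − 1 = 322 = 2^1 · 161, so d = 161.
3^1 ≡ 3 (mod 323)
3^2 ≡ 3^2 = 9 ≡ 9 (mod 323)
3^4 ≡ 9^2 = 81 ≡ 81 (mod 323)
3^8 ≡ 81^2 = 6561 ≡ 101 (mod 323)
3^16 ≡ 101^2 = 10201 ≡ 188 (mod 323)
3^32 ≡ 188^2 = 35344 ≡ 137 (mod 323)
3^64 ≡ 137^2 = 18769 ≡ 35 (mod 323)
3^128 ≡ 35^2 = 1225 ≡ 256 (mod 323)
161 = 128 + 32 + 1 in binary powers of 2.
So 3^161 ≡ 256 · 137 · 3 ≡ 241 (mod 323).
Squaring chain: 241; never reaches −1, so base 3 is a Miller–Rabin witness that 323 is composite.

241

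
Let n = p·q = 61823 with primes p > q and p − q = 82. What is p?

Since p = q + 82, we have 61823 = q(q + 82), so q² + 82q − 61823 = 0.
Discriminant: 82² + 4·61823 = 6724 + 247292 = 254016; √254016 = 504.
q = (−82 + 504)/2 = 211, and p = q + 82 = 293.
Check: 211 · 293 = 61823.

293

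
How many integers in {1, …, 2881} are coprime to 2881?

Factor: 2881 = 43 · 67.
φ(2881) = (43−1) · (67−1) = 42 · 66 = 2772.

2772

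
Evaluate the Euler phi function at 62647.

56160

Factor: 62647 = 13 · 61 · 79.
φ(62647) = (13−1) · (61−1) · (79−1) = 12 · 60 · 78 = 56160.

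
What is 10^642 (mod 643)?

1

10^1 ≡ 10 (mod 643)
10^2 ≡ 10^2 = 100 ≡ 100 (mod 643)
10^4 ≡ 100^2 = 10000 ≡ 355 (mod 643)
10^8 ≡ 355^2 = 126025 ≡ 640 (mod 643)
10^16 ≡ 640^2 = 409600 ≡ 9 (mod 643)
10^32 ≡ 9^2 = 81 ≡ 81 (mod 643)
10^64 ≡ 81^2 = 6561 ≡ 131 (mod 643)
10^128 ≡ 131^2 = 17161 ≡ 443 (mod 643)
10^256 ≡ 443^2 = 196249 ≡ 134 (mod 643)
10^512 ≡ 134^2 = 17956 ≡ 595 (mod 643)
642 = 512 + 128 + 2 in binary powers of 2.
So 10^642 ≡ 595 · 443 · 100 ≡ 1 (mod 643).
Since the result is 1, base 10 gives no evidence that 643 is composite.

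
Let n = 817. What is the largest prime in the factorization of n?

43

817 = 19 · 43
43 is prime.
So 817 = 19 · 43; the largest prime factor is 43.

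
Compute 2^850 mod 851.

169

2^1 ≡ 2 (mod 851)
2^2 ≡ 2^2 = 4 ≡ 4 (mod 851)
2^4 ≡ 4^2 = 16 ≡ 16 (mod 851)
2^8 ≡ 16^2 = 256 ≡ 256 (mod 851)
2^16 ≡ 256^2 = 65536 ≡ 9 (mod 851)
2^32 ≡ 9^2 = 81 ≡ 81 (mod 851)
2^64 ≡ 81^2 = 6561 ≡ 604 (mod 851)
2^128 ≡ 604^2 = 364816 ≡ 588 (mod 851)
2^256 ≡ 588^2 = 345744 ≡ 238 (mod 851)
2^512 ≡ 238^2 = 56644 ≡ 478 (mod 851)
850 = 512 + 256 + 64 + 16 + 2 in binary powers of 2.
So 2^850 ≡ 478 · 238 · 604 · 9 · 4 ≡ 169 (mod 851).
Since 169 ≠ 1, base 2 is a Fermat witness: 851 is composite.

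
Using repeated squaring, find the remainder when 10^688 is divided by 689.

16

10^1 ≡ 10 (mod 689)
10^2 ≡ 10^2 = 100 ≡ 100 (mod 689)
10^4 ≡ 100^2 = 10000 ≡ 354 (mod 689)
10^8 ≡ 354^2 = 125316 ≡ 607 (mod 689)
10^16 ≡ 607^2 = 368449 ≡ 523 (mod 689)
10^32 ≡ 523^2 = 273529 ≡ 685 (mod 689)
10^64 ≡ 685^2 = 469225 ≡ 16 (mod 689)
10^128 ≡ 16^2 = 256 ≡ 256 (mod 689)
10^256 ≡ 256^2 = 65536 ≡ 81 (mod 689)
10^512 ≡ 81^2 = 6561 ≡ 360 (mod 689)
688 = 512 + 128 + 32 + 16 in binary powers of 2.
So 10^688 ≡ 360 · 256 · 685 · 523 ≡ 16 (mod 689).
Since 16 ≠ 1, base 10 is a Fermat witness: 689 is composite.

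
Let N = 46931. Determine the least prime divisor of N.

71

46931 is odd.
Digit sum 23, not divisible by 3.
Ends in 1: not divisible by 5.
7: 46931 = 7·6704 + 3
11: 46931 = 11·4266 + 5
13: 46931 = 13·3610 + 1
17: 46931 = 17·2760 + 11
19: 46931 = 19·2470 + 1
23: 46931 = 23·2040 + 11
29: 46931 = 29·1618 + 9
31: 46931 = 31·1513 + 28
37: 46931 = 37·1268 + 15
41: 46931 = 41·1144 + 27
43: 46931 = 43·1091 + 18
47: 46931 = 47·998 + 25
53: 46931 = 53·885 + 26
59: 46931 = 59·795 + 26
61: 46931 = 61·769 + 22
67: 46931 = 67·700 + 31
71: 46931 = 71·661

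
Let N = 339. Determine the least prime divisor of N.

339 is odd.
Digit sum 15, divisible by 3.

3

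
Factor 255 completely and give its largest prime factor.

255 = 3 · 85
85 = 5 · 17
17 is prime.
So 255 = 3 · 5 · 17; the largest prime factor is 17.

17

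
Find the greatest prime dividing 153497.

153497 = 29 · 5293
5293 = 67 · 79
79 is prime.
So 153497 = 29 · 67 · 79; the largest prime factor is 79.

79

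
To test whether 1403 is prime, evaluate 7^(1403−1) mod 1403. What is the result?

7^1 ≡ 7 (mod 1403)
7^2 ≡ 7^2 = 49 ≡ 49 (mod 1403)
7^4 ≡ 49^2 = 2401 ≡ 998 (mod 1403)
7^8 ≡ 998^2 = 996004 ≡ 1277 (mod 1403)
7^16 ≡ 1277^2 = 1630729 ≡ 443 (mod 1403)
7^32 ≡ 443^2 = 196249 ≡ 1232 (mod 1403)
7^64 ≡ 1232^2 = 1517824 ≡ 1181 (mod 1403)
7^128 ≡ 1181^2 = 1394761 ≡ 179 (mod 1403)
7^256 ≡ 179^2 = 32041 ≡ 1175 (mod 1403)
7^512 ≡ 1175^2 = 1380625 ≡ 73 (mod 1403)
7^1024 ≡ 73^2 = 5329 ≡ 1120 (mod 1403)
1402 = 1024 + 256 + 64 + 32 + 16 + 8 + 2 in binary powers of 2.
So 7^1402 ≡ 1120 · 1175 · 1181 · 1232 · 443 · 1277 · 49 ≡ 351 (mod 1403).
Since 351 ≠ 1, base 7 is a Fermat witness: 1403 is composite.

351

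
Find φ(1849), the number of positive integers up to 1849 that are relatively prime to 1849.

Factor: 1849 = 43^2.
φ(1849) = 43^1·(43−1) = 1806.

1806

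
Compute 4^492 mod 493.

103

4^1 ≡ 4 (mod 493)
4^2 ≡ 4^2 = 16 ≡ 16 (mod 493)
4^4 ≡ 16^2 = 256 ≡ 256 (mod 493)
4^8 ≡ 256^2 = 65536 ≡ 460 (mod 493)
4^16 ≡ 460^2 = 211600 ≡ 103 (mod 493)
4^32 ≡ 103^2 = 10609 ≡ 256 (mod 493)
4^64 ≡ 256^2 = 65536 ≡ 460 (mod 493)
4^128 ≡ 460^2 = 211600 ≡ 103 (mod 493)
4^256 ≡ 103^2 = 10609 ≡ 256 (mod 493)
492 = 256 + 128 + 64 + 32 + 8 + 4 in binary powers of 2.
So 4^492 ≡ 256 · 103 · 460 · 256 · 460 · 256 ≡ 103 (mod 493).
Since 103 ≠ 1, base 4 is a Fermat witness: 493 is composite.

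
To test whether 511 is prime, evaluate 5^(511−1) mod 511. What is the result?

5^1 ≡ 5 (mod 511)
5^2 ≡ 5^2 = 25 ≡ 25 (mod 511)
5^4 ≡ 25^2 = 625 ≡ 114 (mod 511)
5^8 ≡ 114^2 = 12996 ≡ 221 (mod 511)
5^16 ≡ 221^2 = 48841 ≡ 296 (mod 511)
5^32 ≡ 296^2 = 87616 ≡ 235 (mod 511)
5^64 ≡ 235^2 = 55225 ≡ 37 (mod 511)
5^128 ≡ 37^2 = 1369 ≡ 347 (mod 511)
5^256 ≡ 347^2 = 120409 ≡ 324 (mod 511)
510 = 256 + 128 + 64 + 32 + 16 + 8 + 4 + 2 in binary powers of 2.
So 5^510 ≡ 324 · 347 · 37 · 235 · 296 · 221 · 114 · 25 ≡ 295 (mod 511).
Since 295 ≠ 1, base 5 is a Fermat witness: 511 is composite.

295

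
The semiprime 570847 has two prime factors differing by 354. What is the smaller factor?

599

Since p = q + 354, we have 570847 = q(q + 354), so q² + 354q − 570847 = 0.
Discriminant: 354² + 4·570847 = 125316 + 2283388 = 2408704; √2408704 = 1552.
q = (−354 + 1552)/2 = 599, and p = q + 354 = 953.
Check: 599 · 953 = 570847.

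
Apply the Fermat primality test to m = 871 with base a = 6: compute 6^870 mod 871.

844

6^1 ≡ 6 (mod 871)
6^2 ≡ 6^2 = 36 ≡ 36 (mod 871)
6^4 ≡ 36^2 = 1296 ≡ 425 (mod 871)
6^8 ≡ 425^2 = 180625 ≡ 328 (mod 871)
6^16 ≡ 328^2 = 107584 ≡ 451 (mod 871)
6^32 ≡ 451^2 = 203401 ≡ 458 (mod 871)
6^64 ≡ 458^2 = 209764 ≡ 724 (mod 871)
6^128 ≡ 724^2 = 524176 ≡ 705 (mod 871)
6^256 ≡ 705^2 = 497025 ≡ 555 (mod 871)
6^512 ≡ 555^2 = 308025 ≡ 562 (mod 871)
870 = 512 + 256 + 64 + 32 + 4 + 2 in binary powers of 2.
So 6^870 ≡ 562 · 555 · 724 · 458 · 425 · 36 ≡ 844 (mod 871).
Since 844 ≠ 1, base 6 is a Fermat witness: 871 is composite.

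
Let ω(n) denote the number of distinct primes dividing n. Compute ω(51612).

5

51612 = 2^2 · 12903
12903 = 3 · 4301
4301 = 11 · 391
391 = 17 · 23
51612 = 2^2 · 3 · 11 · 17 · 23, which has 5 distinct prime factors.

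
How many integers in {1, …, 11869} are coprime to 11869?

9840

Factor: 11869 = 11 · 13 · 83.
φ(11869) = (11−1) · (13−1) · (83−1) = 10 · 12 · 82 = 9840.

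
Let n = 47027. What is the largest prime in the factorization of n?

47027 = 31 · 1517
1517 = 37 · 41
41 is prime.
So 47027 = 31 · 37 · 41; the largest prime factor is 41.

41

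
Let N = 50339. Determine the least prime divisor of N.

71

50339 is odd.
Digit sum 20, not divisible by 3.
Ends in 9: not divisible by 5.
7: 50339 = 7·7191 + 2
11: 50339 = 11·4576 + 3
13: 50339 = 13·3872 + 3
17: 50339 = 17·2961 + 2
19: 50339 = 19·2649 + 8
23: 50339 = 23·2188 + 15
29: 50339 = 29·1735 + 24
31: 50339 = 31·1623 + 26
37: 50339 = 37·1360 + 19
41: 50339 = 41·1227 + 32
43: 50339 = 43·1170 + 29
47: 50339 = 47·1071 + 2
53: 50339 = 53·949 + 42
59: 50339 = 59·853 + 12
61: 50339 = 61·825 + 14
67: 50339 = 67·751 + 22
71: 50339 = 71·709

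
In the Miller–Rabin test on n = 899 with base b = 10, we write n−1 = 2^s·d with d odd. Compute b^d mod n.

648

899 − 1 = 898 = 2^1 · 449, so d = 449.
10^1 ≡ 10 (mod 899)
10^2 ≡ 10^2 = 100 ≡ 100 (mod 899)
10^4 ≡ 100^2 = 10000 ≡ 111 (mod 899)
10^8 ≡ 111^2 = 12321 ≡ 634 (mod 899)
10^16 ≡ 634^2 = 401956 ≡ 103 (mod 899)
10^32 ≡ 103^2 = 10609 ≡ 720 (mod 899)
10^64 ≡ 720^2 = 518400 ≡ 576 (mod 899)
10^128 ≡ 576^2 = 331776 ≡ 45 (mod 899)
10^256 ≡ 45^2 = 2025 ≡ 227 (mod 899)
449 = 256 + 128 + 64 + 1 in binary powers of 2.
So 10^449 ≡ 227 · 45 · 576 · 10 ≡ 648 (mod 899).
Squaring chain: 648; never reaches −1, so base 10 is a Miller–Rabin witness that 899 is composite.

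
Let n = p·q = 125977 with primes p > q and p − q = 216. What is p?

479

Since p = q + 216, we have 125977 = q(q + 216), so q² + 216q − 125977 = 0.
Discriminant: 216² + 4·125977 = 46656 + 503908 = 550564; √550564 = 742.
q = (−216 + 742)/2 = 263, and p = q + 216 = 479.
Check: 263 · 479 = 125977.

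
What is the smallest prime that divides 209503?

7

209503 is odd.
Digit sum 19, not divisible by 3.
Ends in 3: not divisible by 5.
7: 209503 = 7·29929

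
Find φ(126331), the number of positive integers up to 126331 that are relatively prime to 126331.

116640

Factor: 126331 = 19 · 61 · 109.
φ(126331) = (19−1) · (61−1) · (109−1) = 18 · 60 · 108 = 116640.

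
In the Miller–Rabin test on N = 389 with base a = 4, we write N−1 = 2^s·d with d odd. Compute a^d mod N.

389 − 1 = 388 = 2^2 · 97, so d = 97.
4^1 ≡ 4 (mod 389)
4^2 ≡ 4^2 = 16 ≡ 16 (mod 389)
4^4 ≡ 16^2 = 256 ≡ 256 (mod 389)
4^8 ≡ 256^2 = 65536 ≡ 184 (mod 389)
4^16 ≡ 184^2 = 33856 ≡ 13 (mod 389)
4^32 ≡ 13^2 = 169 ≡ 169 (mod 389)
4^64 ≡ 169^2 = 28561 ≡ 164 (mod 389)
97 = 64 + 32 + 1 in binary powers of 2.
So 4^97 ≡ 164 · 169 · 4 ≡ 388 (mod 389).
Since 4^d ≡ 388 (mod 389), base 4 does not prove 389 composite.

388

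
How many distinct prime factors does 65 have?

2

65 = 5 · 13
65 = 5 · 13, which has 2 distinct prime factors.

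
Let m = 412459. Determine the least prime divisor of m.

23

412459 is odd.
Digit sum 25, not divisible by 3.
Ends in 9: not divisible by 5.
7: 412459 = 7·58922 + 5
11: 412459 = 11·37496 + 3
13: 412459 = 13·31727 + 8
17: 412459 = 17·24262 + 5
19: 412459 = 19·21708 + 7
23: 412459 = 23·17933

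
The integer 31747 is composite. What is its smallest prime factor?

53

31747 is odd.
Digit sum 22, not divisible by 3.
Ends in 7: not divisible by 5.
7: 31747 = 7·4535 + 2
11: 31747 = 11·2886 + 1
13: 31747 = 13·2442 + 1
17: 31747 = 17·1867 + 8
19: 31747 = 19·1670 + 17
23: 31747 = 23·1380 + 7
29: 31747 = 29·1094 + 21
31: 31747 = 31·1024 + 3
37: 31747 = 37·858 + 1
41: 31747 = 41·774 + 13
43: 31747 = 43·738 + 13
47: 31747 = 47·675 + 22
53: 31747 = 53·599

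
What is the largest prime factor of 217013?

217013 = 41 · 5293
5293 = 67 · 79
79 is prime.
So 217013 = 41 · 67 · 79; the largest prime factor is 79.

79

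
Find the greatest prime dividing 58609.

58609 = 29 · 2021
2021 = 43 · 47
47 is prime.
So 58609 = 29 · 43 · 47; the largest prime factor is 47.

47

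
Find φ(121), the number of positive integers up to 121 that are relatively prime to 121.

Factor: 121 = 11^2.
φ(121) = 11^1·(11−1) = 110.

110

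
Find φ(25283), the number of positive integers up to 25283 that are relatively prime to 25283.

24960

Factor: 25283 = 131 · 193.
φ(25283) = (131−1) · (193−1) = 130 · 192 = 24960.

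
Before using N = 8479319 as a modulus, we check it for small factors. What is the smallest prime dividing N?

67

8479319 is odd.
Digit sum 41, not divisible by 3.
Ends in 9: not divisible by 5.
7: 8479319 = 7·1211331 + 2
11: 8479319 = 11·770847 + 2
13: 8479319 = 13·652255 + 4
17: 8479319 = 17·498783 + 8
19: 8479319 = 19·446279 + 18
23: 8479319 = 23·368666 + 1
29: 8479319 = 29·292390 + 9
31: 8479319 = 31·273526 + 13
37: 8479319 = 37·229170 + 29
41: 8479319 = 41·206812 + 27
43: 8479319 = 43·197193 + 20
47: 8479319 = 47·180411 + 2
53: 8479319 = 53·159987 + 8
59: 8479319 = 59·143717 + 16
61: 8479319 = 61·139005 + 14
67: 8479319 = 67·126557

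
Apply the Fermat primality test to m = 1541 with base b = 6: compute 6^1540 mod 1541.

6^1 ≡ 6 (mod 1541)
6^2 ≡ 6^2 = 36 ≡ 36 (mod 1541)
6^4 ≡ 36^2 = 1296 ≡ 1296 (mod 1541)
6^8 ≡ 1296^2 = 1679616 ≡ 1467 (mod 1541)
6^16 ≡ 1467^2 = 2152089 ≡ 853 (mod 1541)
6^32 ≡ 853^2 = 727609 ≡ 257 (mod 1541)
6^64 ≡ 257^2 = 66049 ≡ 1327 (mod 1541)
6^128 ≡ 1327^2 = 1760929 ≡ 1107 (mod 1541)
6^256 ≡ 1107^2 = 1225449 ≡ 354 (mod 1541)
6^512 ≡ 354^2 = 125316 ≡ 495 (mod 1541)
6^1024 ≡ 495^2 = 245025 ≡ 6 (mod 1541)
1540 = 1024 + 512 + 4 in binary powers of 2.
So 6^1540 ≡ 6 · 495 · 1296 ≡ 1243 (mod 1541).
Since 1243 ≠ 1, base 6 is a Fermat witness: 1541 is composite.

1243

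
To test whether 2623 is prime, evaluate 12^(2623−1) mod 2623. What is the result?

790

12^1 ≡ 12 (mod 2623)
12^2 ≡ 12^2 = 144 ≡ 144 (mod 2623)
12^4 ≡ 144^2 = 20736 ≡ 2375 (mod 2623)
12^8 ≡ 2375^2 = 5640625 ≡ 1175 (mod 2623)
12^16 ≡ 1175^2 = 1380625 ≡ 927 (mod 2623)
12^32 ≡ 927^2 = 859329 ≡ 1608 (mod 2623)
12^64 ≡ 1608^2 = 2585664 ≡ 2009 (mod 2623)
12^128 ≡ 2009^2 = 4036081 ≡ 1907 (mod 2623)
12^256 ≡ 1907^2 = 3636649 ≡ 1171 (mod 2623)
12^512 ≡ 1171^2 = 1371241 ≡ 2035 (mod 2623)
12^1024 ≡ 2035^2 = 4141225 ≡ 2131 (mod 2623)
12^2048 ≡ 2131^2 = 4541161 ≡ 748 (mod 2623)
2622 = 2048 + 512 + 32 + 16 + 8 + 4 + 2 in binary powers of 2.
So 12^2622 ≡ 748 · 2035 · 1608 · 927 · 1175 · 2375 · 144 ≡ 790 (mod 2623).
Since 790 ≠ 1, base 12 is a Fermat witness: 2623 is composite.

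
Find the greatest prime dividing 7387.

89

7387 = 83 · 89
89 is prime.
So 7387 = 83 · 89; the largest prime factor is 89.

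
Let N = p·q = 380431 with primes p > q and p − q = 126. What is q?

557

Since p = q + 126, we have 380431 = q(q + 126), so q² + 126q − 380431 = 0.
Discriminant: 126² + 4·380431 = 15876 + 1521724 = 1537600; √1537600 = 1240.
q = (−126 + 1240)/2 = 557, and p = q + 126 = 683.
Check: 557 · 683 = 380431.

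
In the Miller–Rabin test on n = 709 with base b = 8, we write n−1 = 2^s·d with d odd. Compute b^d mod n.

709 − 1 = 708 = 2^2 · 177, so d = 177.
8^1 ≡ 8 (mod 709)
8^2 ≡ 8^2 = 64 ≡ 64 (mod 709)
8^4 ≡ 64^2 = 4096 ≡ 551 (mod 709)
8^8 ≡ 551^2 = 303601 ≡ 149 (mod 709)
8^16 ≡ 149^2 = 22201 ≡ 222 (mod 709)
8^32 ≡ 222^2 = 49284 ≡ 363 (mod 709)
8^64 ≡ 363^2 = 131769 ≡ 604 (mod 709)
8^128 ≡ 604^2 = 364816 ≡ 390 (mod 709)
177 = 128 + 32 + 16 + 1 in binary powers of 2.
So 8^177 ≡ 390 · 363 · 222 · 8 ≡ 613 (mod 709).
Squaring chain: 613 → 708; reaches −1, so base 8 does not prove 709 composite.

613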